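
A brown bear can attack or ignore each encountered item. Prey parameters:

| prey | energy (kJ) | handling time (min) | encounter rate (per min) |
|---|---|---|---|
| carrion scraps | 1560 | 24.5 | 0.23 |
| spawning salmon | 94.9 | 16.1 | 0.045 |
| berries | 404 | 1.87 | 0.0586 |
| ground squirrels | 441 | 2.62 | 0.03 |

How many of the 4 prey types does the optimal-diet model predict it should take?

E/h in descending order: berries 216, ground squirrels 168, carrion scraps 63.7, spawning salmon 5.89 kJ/min. The optimal diet is the largest prefix of this list for which every included type satisfies E_i/h_i > R on the types above it.
Rate on top 1: 21.34. ground squirrels: 168 > 21.34 → include.
Rate on top 2: 31.06. carrion scraps: 63.7 > 31.06 → include.
Rate on top 3: 57.99. spawning salmon: 5.89 < 57.99 → exclude; stop.
Optimal diet: berries, ground squirrels, carrion scraps — 3 of 4 types.

3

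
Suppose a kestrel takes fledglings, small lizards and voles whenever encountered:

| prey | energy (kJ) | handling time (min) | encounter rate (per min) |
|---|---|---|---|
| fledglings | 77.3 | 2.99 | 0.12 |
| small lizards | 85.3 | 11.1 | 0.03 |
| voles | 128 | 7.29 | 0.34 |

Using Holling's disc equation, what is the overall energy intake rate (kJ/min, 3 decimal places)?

13.273 kJ/min

Energy encountered per unit search time: 0.12×77.3 + 0.03×85.3 + 0.34×128 = 55.36 kJ/min.
Handling time per unit search time: 0.12×2.99 + 0.03×11.1 + 0.34×7.29 = 3.17.
Rate = 55.36/(1 + 3.17) = 13.27 kJ/min.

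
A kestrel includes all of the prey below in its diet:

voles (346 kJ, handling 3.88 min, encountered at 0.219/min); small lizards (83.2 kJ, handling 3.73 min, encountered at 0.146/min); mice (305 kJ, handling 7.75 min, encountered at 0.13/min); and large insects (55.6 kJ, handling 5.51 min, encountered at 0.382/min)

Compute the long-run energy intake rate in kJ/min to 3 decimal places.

R = Σλ_iE_i / (1 + Σλ_ih_i)
Numerator: 0.219×346 + 0.146×83.2 + 0.13×305 + 0.382×55.6 = 148.8
Denominator: 1 + 0.219×3.88 + 0.146×3.73 + 0.13×7.75 + 0.382×5.51 = 5.507
R = 148.8/5.507 = 27.02 kJ/min

27.024 kJ/min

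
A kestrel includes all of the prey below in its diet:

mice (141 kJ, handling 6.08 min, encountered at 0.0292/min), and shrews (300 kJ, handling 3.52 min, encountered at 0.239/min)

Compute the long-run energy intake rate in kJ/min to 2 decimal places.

37.56 kJ/min

R = (0.0292×141 + 0.239×300) / (1 + 0.0292×6.08 + 0.239×3.52) = 75.82/2.019 = 37.56 kJ/min.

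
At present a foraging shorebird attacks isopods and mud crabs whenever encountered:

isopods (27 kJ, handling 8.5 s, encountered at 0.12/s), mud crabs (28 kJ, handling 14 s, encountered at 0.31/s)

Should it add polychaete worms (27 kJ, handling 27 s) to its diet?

Current rate: (0.12×27 + 0.31×28)/(1 + 0.12×8.5 + 0.31×14) = 1.874 kJ/s.
Profitability of polychaete worms: 27/27 = 1 kJ/s.
1 < 1.874, so adding polychaete worms would lower the average — exclude it.

No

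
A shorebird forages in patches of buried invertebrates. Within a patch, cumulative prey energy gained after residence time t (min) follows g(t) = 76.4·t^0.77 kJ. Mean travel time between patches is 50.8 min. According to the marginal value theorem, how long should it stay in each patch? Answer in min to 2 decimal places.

170.07 min

Optimal t* satisfies g'(t*) = g(t*)/(T + t*).
g'(t) = 0.77·76.4·t^-0.23. Setting 0.77·76.4·t^-0.23 = 76.4·t^0.77/(50.8+t) gives 0.77(50.8+t) = t, so 0.23·t = 0.77×50.8.
t* = 0.77×50.8/0.23 = 170.1 min.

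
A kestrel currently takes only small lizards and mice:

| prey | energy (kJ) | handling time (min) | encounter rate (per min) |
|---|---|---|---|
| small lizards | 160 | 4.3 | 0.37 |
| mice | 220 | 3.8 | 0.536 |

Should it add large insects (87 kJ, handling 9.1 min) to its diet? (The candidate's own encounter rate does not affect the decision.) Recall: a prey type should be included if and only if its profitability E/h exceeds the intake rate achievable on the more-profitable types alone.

No

Intake rate on the current diet: R = (0.37×160 + 0.536×220) / (1 + 0.37×4.3 + 0.536×3.8) = 177.1/4.628 = 38.27 kJ/min.
Profitability of large insects: 87/9.1 = 9.56 kJ/min.
9.56 < 38.27, so adding large insects would lower the average — exclude it.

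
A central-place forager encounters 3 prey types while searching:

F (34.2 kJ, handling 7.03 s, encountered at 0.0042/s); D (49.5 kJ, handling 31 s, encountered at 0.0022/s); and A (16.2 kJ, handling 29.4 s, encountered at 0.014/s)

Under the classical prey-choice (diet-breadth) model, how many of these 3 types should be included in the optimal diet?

3

E/h in descending order: F 4.86, D 1.6, A 0.551 kJ/s. The optimal diet is the largest prefix of this list for which every included type satisfies E_i/h_i > R on the types above it.
Rate on top 1: 0.1395. D: 1.6 > 0.1395 → include.
Rate on top 2: 0.2301. A: 0.551 > 0.2301 → include.
Optimal diet: F, D, A — 3 of 3 types.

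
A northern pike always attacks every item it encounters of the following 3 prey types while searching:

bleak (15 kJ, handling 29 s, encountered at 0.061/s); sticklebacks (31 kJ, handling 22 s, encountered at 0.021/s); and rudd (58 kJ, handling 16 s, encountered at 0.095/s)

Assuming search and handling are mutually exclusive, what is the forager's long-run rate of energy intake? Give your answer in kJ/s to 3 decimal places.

1.489 kJ/s

R = Σλ_iE_i / (1 + Σλ_ih_i)
Numerator: 0.061×15 + 0.021×31 + 0.095×58 = 7.076
Denominator: 1 + 0.061×29 + 0.021×22 + 0.095×16 = 4.751
R = 7.076/4.751 = 1.489 kJ/s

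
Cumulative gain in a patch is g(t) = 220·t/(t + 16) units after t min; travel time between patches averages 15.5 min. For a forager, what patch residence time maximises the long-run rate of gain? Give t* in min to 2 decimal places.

Maximise g(t)/(T+t): set derivative to zero → g'(t)(T+t) = g(t).
g'(t) = 220·16/(t + 16)². Setting 220·16/(t+16)² = 220t/[(t+16)(15.5+t)] gives 16(15.5+t) = t(t+16), so t² = 16×15.5 = 248.
t* = √248 = 15.75 min.

15.75 min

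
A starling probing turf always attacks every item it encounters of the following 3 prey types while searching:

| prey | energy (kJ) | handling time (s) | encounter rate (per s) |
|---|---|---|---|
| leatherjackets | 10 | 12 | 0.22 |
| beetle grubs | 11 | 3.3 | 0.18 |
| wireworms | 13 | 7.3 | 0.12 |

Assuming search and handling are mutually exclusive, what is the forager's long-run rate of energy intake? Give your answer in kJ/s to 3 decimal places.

R = (0.22×10 + 0.18×11 + 0.12×13) / (1 + 0.22×12 + 0.18×3.3 + 0.12×7.3) = 5.74/5.11 = 1.123 kJ/s.

1.123 kJ/s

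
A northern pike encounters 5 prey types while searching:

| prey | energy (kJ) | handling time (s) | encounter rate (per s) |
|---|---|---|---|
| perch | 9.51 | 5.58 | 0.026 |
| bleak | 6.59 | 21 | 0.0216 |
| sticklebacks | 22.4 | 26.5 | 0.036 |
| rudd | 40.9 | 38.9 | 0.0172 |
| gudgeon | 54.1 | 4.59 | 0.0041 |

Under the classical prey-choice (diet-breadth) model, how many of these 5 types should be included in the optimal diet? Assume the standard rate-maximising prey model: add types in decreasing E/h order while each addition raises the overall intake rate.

E/h in descending order: gudgeon 11.8, perch 1.7, rudd 1.05, sticklebacks 0.845, bleak 0.314 kJ/s. The optimal diet is the largest prefix of this list for which every included type satisfies E_i/h_i > R on the types above it.
Rate on top 1: 0.2177. perch: 1.7 > 0.2177 → include.
Rate on top 2: 0.403. rudd: 1.05 > 0.403 → include.
Rate on top 3: 0.6397. sticklebacks: 0.845 > 0.6397 → include.
Rate on top 4: 0.7101. bleak: 0.314 < 0.7101 → exclude; stop.
Optimal diet: gudgeon, perch, rudd, sticklebacks — 4 of 5 types.

4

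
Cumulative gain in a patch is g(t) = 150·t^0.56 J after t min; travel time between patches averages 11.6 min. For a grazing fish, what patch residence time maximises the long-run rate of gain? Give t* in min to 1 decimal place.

14.8 min

Optimal t* satisfies g'(t*) = g(t*)/(T + t*).
g'(t) = 0.56·150·t^-0.44. Setting 0.56·150·t^-0.44 = 150·t^0.56/(11.6+t) gives 0.56(11.6+t) = t, so 0.44·t = 0.56×11.6.
t* = 0.56×11.6/0.44 = 14.76 min.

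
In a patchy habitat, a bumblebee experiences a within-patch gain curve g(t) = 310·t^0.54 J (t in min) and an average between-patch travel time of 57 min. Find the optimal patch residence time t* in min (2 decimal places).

66.91 min

By the marginal value theorem, leave when the instantaneous gain rate g'(t) equals the habitat-wide average g(t)/(T + t).
g'(t) = 0.54·310·t^-0.46. Setting 0.54·310·t^-0.46 = 310·t^0.54/(57+t) gives 0.54(57+t) = t, so 0.46·t = 0.54×57.
t* = 0.54×57/0.46 = 66.91 min.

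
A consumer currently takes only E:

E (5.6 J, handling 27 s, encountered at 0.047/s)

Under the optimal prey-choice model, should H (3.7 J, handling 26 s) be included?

Yes

On E alone, R = ΣλE/(1+Σλh) = 0.2632/2.269 = 0.116 J/s.
Profitability of H: 3.7/26 = 0.1423 J/s.
Since 0.1423 > R, including H increases the long-run rate.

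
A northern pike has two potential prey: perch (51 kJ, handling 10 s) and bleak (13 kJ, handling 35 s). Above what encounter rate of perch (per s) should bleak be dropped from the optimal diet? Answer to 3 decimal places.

Drop bleak once their profitability E₂/h₂ falls below the rate achievable on perch alone: E₂/h₂ = λE₁/(1 + λh₁).
Solve for λ: λE₁h₂ = E₂(1 + λh₁) → λ(E₁h₂ − E₂h₁) = E₂ → λ = E₂/(E₁h₂ − E₂h₁).
λ = 13/(51×35 − 13×10) = 13/1655 = 0.007855 per s.

0.008 per s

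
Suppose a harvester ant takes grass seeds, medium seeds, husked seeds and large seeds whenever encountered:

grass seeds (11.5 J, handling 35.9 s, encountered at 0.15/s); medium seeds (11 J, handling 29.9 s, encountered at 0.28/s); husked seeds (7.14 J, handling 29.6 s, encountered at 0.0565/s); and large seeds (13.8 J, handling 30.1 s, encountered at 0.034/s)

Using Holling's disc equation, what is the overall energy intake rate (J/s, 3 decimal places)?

0.325 J/s

R = (0.15×11.5 + 0.28×11 + 0.0565×7.14 + 0.034×13.8) / (1 + 0.15×35.9 + 0.28×29.9 + 0.0565×29.6 + 0.034×30.1) = 5.678/17.45 = 0.3253 J/s.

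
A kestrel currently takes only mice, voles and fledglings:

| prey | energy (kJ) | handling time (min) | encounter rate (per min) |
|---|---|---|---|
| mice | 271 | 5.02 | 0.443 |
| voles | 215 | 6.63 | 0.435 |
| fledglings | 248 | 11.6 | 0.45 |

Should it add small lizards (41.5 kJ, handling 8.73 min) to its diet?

No

Current rate: (0.443×271 + 0.435×215 + 0.45×248)/(1 + 0.443×5.02 + 0.435×6.63 + 0.45×11.6) = 28.71 kJ/min.
Profitability of small lizards: 41.5/8.73 = 4.754 kJ/min.
Since 4.754 < R, time spent handling small lizards is better spent searching.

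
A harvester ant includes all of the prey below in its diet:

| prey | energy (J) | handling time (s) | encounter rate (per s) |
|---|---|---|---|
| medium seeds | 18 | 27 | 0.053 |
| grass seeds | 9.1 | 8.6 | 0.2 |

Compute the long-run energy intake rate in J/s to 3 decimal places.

R = (0.053×18 + 0.2×9.1) / (1 + 0.053×27 + 0.2×8.6) = 2.774/4.151 = 0.6683 J/s.

0.668 J/s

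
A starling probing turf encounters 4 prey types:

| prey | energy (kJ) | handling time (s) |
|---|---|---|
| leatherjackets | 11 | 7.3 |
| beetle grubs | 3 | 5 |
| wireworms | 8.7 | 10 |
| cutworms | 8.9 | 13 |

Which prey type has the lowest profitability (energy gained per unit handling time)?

beetle grubs

Profitability E/h (kJ/s): leatherjackets = 11/7.3 = 1.51, beetle grubs = 3/5 = 0.6, wireworms = 8.7/10 = 0.87, cutworms = 8.9/13 = 0.685.
Ranked: leatherjackets > wireworms > cutworms > beetle grubs.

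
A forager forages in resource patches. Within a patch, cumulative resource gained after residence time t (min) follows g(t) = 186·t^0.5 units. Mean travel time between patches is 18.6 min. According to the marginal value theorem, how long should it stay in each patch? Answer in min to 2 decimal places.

18.60 min

By the marginal value theorem, leave when the instantaneous gain rate g'(t) equals the habitat-wide average g(t)/(T + t).
g'(t) = 0.5·186·t^-0.5. Setting 0.5·186·t^-0.5 = 186·t^0.5/(18.6+t) gives 0.5(18.6+t) = t, so 0.50·t = 0.5×18.6.
t* = 0.5×18.6/0.50 = 18.6 min.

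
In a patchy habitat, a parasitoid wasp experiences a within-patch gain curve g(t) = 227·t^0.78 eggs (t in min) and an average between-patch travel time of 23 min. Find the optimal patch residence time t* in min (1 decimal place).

81.5 min

Optimal t* satisfies g'(t*) = g(t*)/(T + t*).
g'(t) = 0.78·227·t^-0.22. Setting 0.78·227·t^-0.22 = 227·t^0.78/(23+t) gives 0.78(23+t) = t, so 0.22·t = 0.78×23.
t* = 0.78×23/0.22 = 81.55 min.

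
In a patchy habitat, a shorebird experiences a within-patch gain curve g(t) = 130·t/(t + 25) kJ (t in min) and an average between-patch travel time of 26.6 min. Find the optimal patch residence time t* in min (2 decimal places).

By the marginal value theorem, leave when the instantaneous gain rate g'(t) equals the habitat-wide average g(t)/(T + t).
g'(t) = 130·25/(t + 25)². Setting 130·25/(t+25)² = 130t/[(t+25)(26.6+t)] gives 25(26.6+t) = t(t+25), so t² = 25×26.6 = 665.
t* = √665 = 25.79 min.

25.79 min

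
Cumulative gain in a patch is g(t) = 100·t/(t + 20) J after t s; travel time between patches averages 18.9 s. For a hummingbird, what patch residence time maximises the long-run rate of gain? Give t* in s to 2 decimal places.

19.44 s

Maximise g(t)/(T+t): set derivative to zero → g'(t)(T+t) = g(t).
g'(t) = 100·20/(t + 20)². Setting 100·20/(t+20)² = 100t/[(t+20)(18.9+t)] gives 20(18.9+t) = t(t+20), so t² = 20×18.9 = 378.
t* = √378 = 19.44 s.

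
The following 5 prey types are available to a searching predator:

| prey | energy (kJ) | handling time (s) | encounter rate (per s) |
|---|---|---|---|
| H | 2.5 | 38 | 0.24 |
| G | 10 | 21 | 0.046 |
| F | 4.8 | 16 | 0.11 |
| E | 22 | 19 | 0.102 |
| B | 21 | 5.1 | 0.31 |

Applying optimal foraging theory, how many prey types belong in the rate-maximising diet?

1

Rank by E/h (kJ/s): B 4.12, E 1.16, G 0.476, F 0.3, H 0.0658. Include each in turn until the next type's E/h falls below the running intake rate.
Rate on top 1: 2.522. E: 1.16 < 2.522 → exclude; stop.
Optimal diet: B — 1 of 5 types.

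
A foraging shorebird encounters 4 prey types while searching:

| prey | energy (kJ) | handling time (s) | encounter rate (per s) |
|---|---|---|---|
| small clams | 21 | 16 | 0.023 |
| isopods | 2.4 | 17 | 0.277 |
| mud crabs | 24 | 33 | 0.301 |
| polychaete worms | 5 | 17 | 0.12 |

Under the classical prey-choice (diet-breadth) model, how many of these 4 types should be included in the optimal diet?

2

Rank by E/h (kJ/s): small clams 1.31, mud crabs 0.727, polychaete worms 0.294, isopods 0.141. Include each in turn until the next type's E/h falls below the running intake rate.
Rate on top 1: 0.3531. mud crabs: 0.727 > 0.3531 → include.
Rate on top 2: 0.682. polychaete worms: 0.294 < 0.682 → exclude; stop.
Optimal diet: small clams, mud crabs — 2 of 4 types.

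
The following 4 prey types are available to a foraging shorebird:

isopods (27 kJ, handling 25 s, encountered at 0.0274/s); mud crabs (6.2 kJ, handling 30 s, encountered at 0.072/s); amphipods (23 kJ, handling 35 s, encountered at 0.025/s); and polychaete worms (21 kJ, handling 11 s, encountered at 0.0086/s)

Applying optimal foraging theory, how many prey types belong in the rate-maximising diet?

3

Profitabilities (E/h, kJ/s): polychaete worms 1.91, isopods 1.08, amphipods 0.657, mud crabs 0.207. Add prey in this order while the next type's profitability exceeds the intake rate on those already taken.
Rate on top 1: 0.165. isopods: 1.08 > 0.165 → include.
Rate on top 2: 0.5172. amphipods: 0.657 > 0.5172 → include.
Rate on top 3: 0.5633. mud crabs: 0.207 < 0.5633 → exclude; stop.
Optimal diet: polychaete worms, isopods, amphipods — 3 of 4 types.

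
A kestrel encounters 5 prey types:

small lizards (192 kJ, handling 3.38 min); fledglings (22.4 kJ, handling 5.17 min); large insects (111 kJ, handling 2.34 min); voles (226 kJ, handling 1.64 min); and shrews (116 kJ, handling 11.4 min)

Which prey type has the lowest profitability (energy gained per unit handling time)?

fledglings

Profitability E/h (kJ/min): small lizards = 192/3.38 = 56.8, fledglings = 22.4/5.17 = 4.33, large insects = 111/2.34 = 47.4, voles = 226/1.64 = 138, shrews = 116/11.4 = 10.2.
Ranked: voles > small lizards > large insects > shrews > fledglings.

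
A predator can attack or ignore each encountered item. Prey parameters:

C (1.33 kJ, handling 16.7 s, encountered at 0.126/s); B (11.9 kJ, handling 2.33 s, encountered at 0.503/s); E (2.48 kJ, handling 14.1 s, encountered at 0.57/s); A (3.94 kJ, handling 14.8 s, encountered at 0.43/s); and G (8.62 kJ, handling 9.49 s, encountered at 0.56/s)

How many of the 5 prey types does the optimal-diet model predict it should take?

1

Rank by E/h (kJ/s): B 5.11, G 0.908, A 0.266, E 0.176, C 0.0796. Include each in turn until the next type's E/h falls below the running intake rate.
Rate on top 1: 2.756. G: 0.908 < 2.756 → exclude; stop.
Optimal diet: B — 1 of 5 types.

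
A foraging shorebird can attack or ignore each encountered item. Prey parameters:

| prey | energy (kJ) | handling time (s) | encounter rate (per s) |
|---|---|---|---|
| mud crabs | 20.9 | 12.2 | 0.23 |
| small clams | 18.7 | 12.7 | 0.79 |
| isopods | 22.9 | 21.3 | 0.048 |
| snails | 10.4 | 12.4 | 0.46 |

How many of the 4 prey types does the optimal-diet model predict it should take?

2

Rank by E/h (kJ/s): mud crabs 1.71, small clams 1.47, isopods 1.08, snails 0.839. Include each in turn until the next type's E/h falls below the running intake rate.
Rate on top 1: 1.263. small clams: 1.47 > 1.263 → include.
Rate on top 2: 1.415. isopods: 1.08 < 1.415 → exclude; stop.
Optimal diet: mud crabs, small clams — 2 of 4 types.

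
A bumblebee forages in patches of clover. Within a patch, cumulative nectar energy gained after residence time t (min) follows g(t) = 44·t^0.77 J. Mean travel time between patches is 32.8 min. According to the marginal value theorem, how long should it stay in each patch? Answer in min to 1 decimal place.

109.8 min

Optimal t* satisfies g'(t*) = g(t*)/(T + t*).
g'(t) = 0.77·44·t^-0.23. Setting 0.77·44·t^-0.23 = 44·t^0.77/(32.8+t) gives 0.77(32.8+t) = t, so 0.23·t = 0.77×32.8.
t* = 0.77×32.8/0.23 = 109.8 min.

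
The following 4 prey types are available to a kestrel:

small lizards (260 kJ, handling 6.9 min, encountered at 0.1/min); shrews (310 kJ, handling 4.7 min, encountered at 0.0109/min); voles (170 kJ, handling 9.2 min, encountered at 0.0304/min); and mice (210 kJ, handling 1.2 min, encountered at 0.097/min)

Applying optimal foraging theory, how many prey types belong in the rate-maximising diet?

3

E/h in descending order: mice 175, shrews 66, small lizards 37.7, voles 18.5 kJ/min. The optimal diet is the largest prefix of this list for which every included type satisfies E_i/h_i > R on the types above it.
Rate on top 1: 18.25. shrews: 66 > 18.25 → include.
Rate on top 2: 20.34. small lizards: 37.7 > 20.34 → include.
Rate on top 3: 26.78. voles: 18.5 < 26.78 → exclude; stop.
Optimal diet: mice, shrews, small lizards — 3 of 4 types.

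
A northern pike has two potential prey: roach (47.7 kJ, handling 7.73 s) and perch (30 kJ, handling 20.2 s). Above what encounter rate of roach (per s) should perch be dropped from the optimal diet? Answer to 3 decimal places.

0.041 per s

Drop perch once their profitability E₂/h₂ falls below the rate achievable on roach alone: E₂/h₂ = λE₁/(1 + λh₁).
Solve for λ: λE₁h₂ = E₂(1 + λh₁) → λ(E₁h₂ − E₂h₁) = E₂ → λ = E₂/(E₁h₂ − E₂h₁).
λ = 30/(47.7×20.2 − 30×7.73) = 30/731.6 = 0.041 per s.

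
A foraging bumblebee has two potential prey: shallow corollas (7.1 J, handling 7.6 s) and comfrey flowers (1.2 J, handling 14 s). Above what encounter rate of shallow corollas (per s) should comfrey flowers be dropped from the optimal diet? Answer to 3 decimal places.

0.013 per s

The zero-one rule: include comfrey flowers iff E₂/h₂ > λE₁/(1+λh₁). Equality gives the switch point.
λE₁h₂ = E₂ + λE₂h₁ ⇒ λ = E₂/(E₁h₂ − E₂h₁) = 1.2/(99.4 − 9.12) = 0.01329 per s.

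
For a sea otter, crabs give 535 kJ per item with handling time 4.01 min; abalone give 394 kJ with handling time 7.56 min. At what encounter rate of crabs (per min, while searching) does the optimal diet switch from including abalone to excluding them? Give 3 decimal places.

0.160 per min

At the threshold, the rate on crabs alone equals the profitability of abalone: λ·535/(1 + λ·4.01) = 394/7.56 = 52.12.
Rearranging, λ(535 − 52.12×4.01) = 52.12, so λ = 52.12/326 = 0.1599 per min.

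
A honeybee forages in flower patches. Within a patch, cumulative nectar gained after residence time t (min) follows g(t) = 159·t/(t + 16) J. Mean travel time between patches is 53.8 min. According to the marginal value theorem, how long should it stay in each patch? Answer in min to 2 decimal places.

29.34 min

Optimal t* satisfies g'(t*) = g(t*)/(T + t*).
g'(t) = 159·16/(t + 16)². Setting 159·16/(t+16)² = 159t/[(t+16)(53.8+t)] gives 16(53.8+t) = t(t+16), so t² = 16×53.8 = 860.8.
t* = √860.8 = 29.34 min.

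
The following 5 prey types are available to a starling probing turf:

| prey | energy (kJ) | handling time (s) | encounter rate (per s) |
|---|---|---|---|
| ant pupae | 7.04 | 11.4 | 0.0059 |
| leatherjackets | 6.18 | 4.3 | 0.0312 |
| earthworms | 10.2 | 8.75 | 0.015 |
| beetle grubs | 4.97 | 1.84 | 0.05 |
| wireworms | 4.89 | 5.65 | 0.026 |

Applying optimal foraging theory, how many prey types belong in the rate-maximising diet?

Profitabilities (E/h, kJ/s): beetle grubs 2.7, leatherjackets 1.44, earthworms 1.17, wireworms 0.865, ant pupae 0.618. Add prey in this order while the next type's profitability exceeds the intake rate on those already taken.
Rate on top 1: 0.2276. leatherjackets: 1.44 > 0.2276 → include.
Rate on top 2: 0.3599. earthworms: 1.17 > 0.3599 → include.
Rate on top 3: 0.4378. wireworms: 0.865 > 0.4378 → include.
Rate on top 4: 0.4796. ant pupae: 0.618 > 0.4796 → include.
Optimal diet: beetle grubs, leatherjackets, earthworms, wireworms, ant pupae — 5 of 5 types.

5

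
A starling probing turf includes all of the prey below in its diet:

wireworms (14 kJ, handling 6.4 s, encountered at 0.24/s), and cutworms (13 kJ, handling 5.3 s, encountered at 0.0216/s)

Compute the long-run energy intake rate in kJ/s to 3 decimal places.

R = (0.24×14 + 0.0216×13) / (1 + 0.24×6.4 + 0.0216×5.3) = 3.641/2.65 = 1.374 kJ/s.

1.374 kJ/s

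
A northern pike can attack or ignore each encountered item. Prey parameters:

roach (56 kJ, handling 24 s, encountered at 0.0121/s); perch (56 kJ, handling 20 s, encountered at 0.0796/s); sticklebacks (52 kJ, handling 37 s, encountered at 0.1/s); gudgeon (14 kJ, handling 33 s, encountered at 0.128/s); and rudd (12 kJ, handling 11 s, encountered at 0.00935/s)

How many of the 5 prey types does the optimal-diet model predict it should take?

2

Rank by E/h (kJ/s): perch 2.8, roach 2.33, sticklebacks 1.41, rudd 1.09, gudgeon 0.424. Include each in turn until the next type's E/h falls below the running intake rate.
Rate on top 1: 1.72. roach: 2.33 > 1.72 → include.
Rate on top 2: 1.782. sticklebacks: 1.41 < 1.782 → exclude; stop.
Optimal diet: perch, roach — 2 of 5 types.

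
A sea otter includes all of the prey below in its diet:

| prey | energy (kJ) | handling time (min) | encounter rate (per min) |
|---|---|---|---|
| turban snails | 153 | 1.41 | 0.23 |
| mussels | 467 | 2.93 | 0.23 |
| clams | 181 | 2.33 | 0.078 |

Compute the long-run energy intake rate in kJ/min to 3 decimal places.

71.891 kJ/min

R = (0.23×153 + 0.23×467 + 0.078×181) / (1 + 0.23×1.41 + 0.23×2.93 + 0.078×2.33) = 156.7/2.18 = 71.89 kJ/min.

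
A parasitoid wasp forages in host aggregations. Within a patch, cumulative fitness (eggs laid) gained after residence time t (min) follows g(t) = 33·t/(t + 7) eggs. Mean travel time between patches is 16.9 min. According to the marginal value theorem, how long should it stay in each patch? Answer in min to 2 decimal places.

Optimal t* satisfies g'(t*) = g(t*)/(T + t*).
g'(t) = 33·7/(t + 7)². Setting 33·7/(t+7)² = 33t/[(t+7)(16.9+t)] gives 7(16.9+t) = t(t+7), so t² = 7×16.9 = 118.3.
t* = √118.3 = 10.88 min.

10.88 min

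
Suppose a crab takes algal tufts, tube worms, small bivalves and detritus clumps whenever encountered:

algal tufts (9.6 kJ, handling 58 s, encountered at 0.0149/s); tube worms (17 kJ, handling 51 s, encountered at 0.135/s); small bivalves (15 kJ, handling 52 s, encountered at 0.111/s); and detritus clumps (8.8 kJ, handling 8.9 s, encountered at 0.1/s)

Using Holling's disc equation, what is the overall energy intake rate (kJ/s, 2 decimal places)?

Energy encountered per unit search time: 0.0149×9.6 + 0.135×17 + 0.111×15 + 0.1×8.8 = 4.983 kJ/s.
Handling time per unit search time: 0.0149×58 + 0.135×51 + 0.111×52 + 0.1×8.9 = 14.41.
Rate = 4.983/(1 + 14.41) = 0.3233 kJ/s.

0.32 kJ/s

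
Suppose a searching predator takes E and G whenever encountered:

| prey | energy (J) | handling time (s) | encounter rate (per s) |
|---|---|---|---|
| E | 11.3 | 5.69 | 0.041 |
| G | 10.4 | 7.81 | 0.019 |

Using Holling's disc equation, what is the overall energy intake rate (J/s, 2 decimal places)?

R = Σλ_iE_i / (1 + Σλ_ih_i)
Numerator: 0.041×11.3 + 0.019×10.4 = 0.6609
Denominator: 1 + 0.041×5.69 + 0.019×7.81 = 1.382
R = 0.6609/1.382 = 0.4783 J/s

0.48 J/s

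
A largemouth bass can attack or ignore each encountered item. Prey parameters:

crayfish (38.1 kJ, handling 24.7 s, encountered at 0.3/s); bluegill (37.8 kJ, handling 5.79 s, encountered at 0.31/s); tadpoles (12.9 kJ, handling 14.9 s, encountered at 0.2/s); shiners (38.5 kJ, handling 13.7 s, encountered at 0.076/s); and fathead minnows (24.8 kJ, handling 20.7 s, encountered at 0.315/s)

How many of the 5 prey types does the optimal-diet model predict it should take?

1

Rank by E/h (kJ/s): bluegill 6.53, shiners 2.81, crayfish 1.54, fathead minnows 1.2, tadpoles 0.866. Include each in turn until the next type's E/h falls below the running intake rate.
Rate on top 1: 4.193. shiners: 2.81 < 4.193 → exclude; stop.
Optimal diet: bluegill — 1 of 5 types.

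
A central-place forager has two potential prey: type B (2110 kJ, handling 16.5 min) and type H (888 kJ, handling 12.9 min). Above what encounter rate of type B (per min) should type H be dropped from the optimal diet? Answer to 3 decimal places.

0.071 per min

The zero-one rule: include type H iff E₂/h₂ > λE₁/(1+λh₁). Equality gives the switch point.
λE₁h₂ = E₂ + λE₂h₁ ⇒ λ = E₂/(E₁h₂ − E₂h₁) = 888/(2.722e+04 − 1.465e+04) = 0.07066 per min.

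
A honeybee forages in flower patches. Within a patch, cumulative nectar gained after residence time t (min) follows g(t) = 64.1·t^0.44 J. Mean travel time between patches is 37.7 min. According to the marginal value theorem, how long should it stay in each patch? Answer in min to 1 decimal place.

Maximise g(t)/(T+t): set derivative to zero → g'(t)(T+t) = g(t).
g'(t) = 0.44·64.1·t^-0.56. Setting 0.44·64.1·t^-0.56 = 64.1·t^0.44/(37.7+t) gives 0.44(37.7+t) = t, so 0.56·t = 0.44×37.7.
t* = 0.44×37.7/0.56 = 29.62 min.

29.6 min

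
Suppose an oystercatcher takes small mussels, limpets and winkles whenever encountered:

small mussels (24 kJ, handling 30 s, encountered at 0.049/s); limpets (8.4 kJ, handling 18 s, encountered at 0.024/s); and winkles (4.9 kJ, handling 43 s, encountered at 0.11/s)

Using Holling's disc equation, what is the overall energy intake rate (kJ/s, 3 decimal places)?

R = Σλ_iE_i / (1 + Σλ_ih_i)
Numerator: 0.049×24 + 0.024×8.4 + 0.11×4.9 = 1.917
Denominator: 1 + 0.049×30 + 0.024×18 + 0.11×43 = 7.632
R = 1.917/7.632 = 0.2511 kJ/s

0.251 kJ/s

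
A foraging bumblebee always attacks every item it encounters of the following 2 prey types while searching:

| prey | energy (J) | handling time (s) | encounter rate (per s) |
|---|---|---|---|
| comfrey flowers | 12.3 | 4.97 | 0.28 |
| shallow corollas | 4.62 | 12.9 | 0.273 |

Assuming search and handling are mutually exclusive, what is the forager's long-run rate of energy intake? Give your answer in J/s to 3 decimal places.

0.796 J/s

R = Σλ_iE_i / (1 + Σλ_ih_i)
Numerator: 0.28×12.3 + 0.273×4.62 = 4.705
Denominator: 1 + 0.28×4.97 + 0.273×12.9 = 5.913
R = 4.705/5.913 = 0.7957 J/s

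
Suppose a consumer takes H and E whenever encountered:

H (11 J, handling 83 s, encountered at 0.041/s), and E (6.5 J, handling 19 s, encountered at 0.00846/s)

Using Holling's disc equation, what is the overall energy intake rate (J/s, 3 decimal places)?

R = (0.041×11 + 0.00846×6.5) / (1 + 0.041×83 + 0.00846×19) = 0.506/4.564 = 0.1109 J/s.

0.111 J/s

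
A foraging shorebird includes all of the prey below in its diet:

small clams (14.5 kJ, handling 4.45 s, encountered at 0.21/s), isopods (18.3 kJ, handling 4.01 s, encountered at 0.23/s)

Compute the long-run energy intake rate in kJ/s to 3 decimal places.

2.539 kJ/s

R = Σλ_iE_i / (1 + Σλ_ih_i)
Numerator: 0.21×14.5 + 0.23×18.3 = 7.254
Denominator: 1 + 0.21×4.45 + 0.23×4.01 = 2.857
R = 7.254/2.857 = 2.539 kJ/s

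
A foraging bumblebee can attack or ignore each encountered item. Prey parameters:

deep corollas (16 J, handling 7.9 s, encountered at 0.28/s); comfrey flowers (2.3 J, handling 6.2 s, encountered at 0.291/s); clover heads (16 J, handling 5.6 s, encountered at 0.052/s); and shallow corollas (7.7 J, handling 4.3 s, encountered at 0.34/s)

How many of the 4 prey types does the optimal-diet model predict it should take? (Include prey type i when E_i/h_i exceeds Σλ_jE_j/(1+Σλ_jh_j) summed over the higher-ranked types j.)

3

Rank by E/h (J/s): clover heads 2.86, deep corollas 2.03, shallow corollas 1.79, comfrey flowers 0.371. Include each in turn until the next type's E/h falls below the running intake rate.
Rate on top 1: 0.6444. deep corollas: 2.03 > 0.6444 → include.
Rate on top 2: 1.516. shallow corollas: 1.79 > 1.516 → include.
Rate on top 3: 1.597. comfrey flowers: 0.371 < 1.597 → exclude; stop.
Optimal diet: clover heads, deep corollas, shallow corollas — 3 of 4 types.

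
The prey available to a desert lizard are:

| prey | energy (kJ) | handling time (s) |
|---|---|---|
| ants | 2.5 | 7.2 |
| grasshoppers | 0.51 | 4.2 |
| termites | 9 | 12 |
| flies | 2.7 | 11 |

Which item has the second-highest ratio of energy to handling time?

Profitability E/h (kJ/s): ants = 2.5/7.2 = 0.347, grasshoppers = 0.51/4.2 = 0.121, termites = 9/12 = 0.75, flies = 2.7/11 = 0.245.
Ranked: termites > ants > flies > grasshoppers.

ants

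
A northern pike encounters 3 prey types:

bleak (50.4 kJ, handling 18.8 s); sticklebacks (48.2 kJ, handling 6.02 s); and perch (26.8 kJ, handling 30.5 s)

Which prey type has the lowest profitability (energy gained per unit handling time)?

In descending order of E/h:
sticklebacks: 48.2/6.02 = 8.01 kJ/s
bleak: 50.4/18.8 = 2.68 kJ/s
perch: 26.8/30.5 = 0.879 kJ/s

perch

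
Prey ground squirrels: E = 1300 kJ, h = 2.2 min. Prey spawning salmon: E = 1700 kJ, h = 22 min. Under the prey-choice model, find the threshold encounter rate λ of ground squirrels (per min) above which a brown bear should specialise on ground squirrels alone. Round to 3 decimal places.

0.068 per min

The zero-one rule: include spawning salmon iff E₂/h₂ > λE₁/(1+λh₁). Equality gives the switch point.
λE₁h₂ = E₂ + λE₂h₁ ⇒ λ = E₂/(E₁h₂ − E₂h₁) = 1700/(2.86e+04 − 3740) = 0.06838 per min.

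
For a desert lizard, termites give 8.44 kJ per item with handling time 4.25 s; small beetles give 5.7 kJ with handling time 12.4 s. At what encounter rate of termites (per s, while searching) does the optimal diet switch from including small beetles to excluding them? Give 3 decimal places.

The zero-one rule: include small beetles iff E₂/h₂ > λE₁/(1+λh₁). Equality gives the switch point.
λE₁h₂ = E₂ + λE₂h₁ ⇒ λ = E₂/(E₁h₂ − E₂h₁) = 5.7/(104.7 − 24.23) = 0.07087 per s.

0.071 per s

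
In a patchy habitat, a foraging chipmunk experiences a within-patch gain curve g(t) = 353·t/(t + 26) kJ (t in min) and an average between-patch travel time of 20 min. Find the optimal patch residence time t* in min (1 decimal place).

Maximise g(t)/(T+t): set derivative to zero → g'(t)(T+t) = g(t).
g'(t) = 353·26/(t + 26)². Setting 353·26/(t+26)² = 353t/[(t+26)(20+t)] gives 26(20+t) = t(t+26), so t² = 26×20 = 520.
t* = √520 = 22.8 min.

22.8 min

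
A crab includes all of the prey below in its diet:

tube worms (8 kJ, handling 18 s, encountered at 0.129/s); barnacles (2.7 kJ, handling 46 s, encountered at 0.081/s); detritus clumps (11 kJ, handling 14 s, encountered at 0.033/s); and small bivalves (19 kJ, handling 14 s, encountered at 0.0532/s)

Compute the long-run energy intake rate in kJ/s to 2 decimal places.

R = (0.129×8 + 0.081×2.7 + 0.033×11 + 0.0532×19) / (1 + 0.129×18 + 0.081×46 + 0.033×14 + 0.0532×14) = 2.624/8.255 = 0.3179 kJ/s.

0.32 kJ/s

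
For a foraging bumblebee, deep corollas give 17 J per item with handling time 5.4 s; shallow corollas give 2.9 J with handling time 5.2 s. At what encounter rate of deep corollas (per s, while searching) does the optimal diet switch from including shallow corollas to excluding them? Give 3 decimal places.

0.040 per s

The zero-one rule: include shallow corollas iff E₂/h₂ > λE₁/(1+λh₁). Equality gives the switch point.
λE₁h₂ = E₂ + λE₂h₁ ⇒ λ = E₂/(E₁h₂ − E₂h₁) = 2.9/(88.4 − 15.66) = 0.03987 per s.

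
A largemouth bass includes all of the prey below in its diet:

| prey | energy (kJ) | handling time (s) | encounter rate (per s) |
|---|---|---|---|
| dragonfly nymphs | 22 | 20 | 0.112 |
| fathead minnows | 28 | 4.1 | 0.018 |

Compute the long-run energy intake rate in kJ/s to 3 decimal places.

Energy encountered per unit search time: 0.112×22 + 0.018×28 = 2.968 kJ/s.
Handling time per unit search time: 0.112×20 + 0.018×4.1 = 2.314.
Rate = 2.968/(1 + 2.314) = 0.8956 kJ/s.

0.896 kJ/s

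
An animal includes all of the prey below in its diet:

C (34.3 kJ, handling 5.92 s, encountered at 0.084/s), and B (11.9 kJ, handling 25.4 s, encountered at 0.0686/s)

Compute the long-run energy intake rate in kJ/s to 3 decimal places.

R = Σλ_iE_i / (1 + Σλ_ih_i)
Numerator: 0.084×34.3 + 0.0686×11.9 = 3.698
Denominator: 1 + 0.084×5.92 + 0.0686×25.4 = 3.24
R = 3.698/3.24 = 1.141 kJ/s

1.141 kJ/s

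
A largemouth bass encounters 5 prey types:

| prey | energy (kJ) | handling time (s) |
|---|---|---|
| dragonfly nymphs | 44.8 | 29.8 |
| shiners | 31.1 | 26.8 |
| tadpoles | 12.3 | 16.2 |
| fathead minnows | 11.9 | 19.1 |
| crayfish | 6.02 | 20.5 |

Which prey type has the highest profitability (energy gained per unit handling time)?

Profitability E/h (kJ/s): dragonfly nymphs = 44.8/29.8 = 1.5, shiners = 31.1/26.8 = 1.16, tadpoles = 12.3/16.2 = 0.759, fathead minnows = 11.9/19.1 = 0.623, crayfish = 6.02/20.5 = 0.294.
Ranked: dragonfly nymphs > shiners > tadpoles > fathead minnows > crayfish.

dragonfly nymphs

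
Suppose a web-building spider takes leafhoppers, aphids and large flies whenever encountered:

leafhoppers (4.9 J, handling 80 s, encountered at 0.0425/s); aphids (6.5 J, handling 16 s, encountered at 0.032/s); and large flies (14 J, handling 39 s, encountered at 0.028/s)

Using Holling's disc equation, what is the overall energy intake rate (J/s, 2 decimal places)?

Energy encountered per unit search time: 0.0425×4.9 + 0.032×6.5 + 0.028×14 = 0.8083 J/s.
Handling time per unit search time: 0.0425×80 + 0.032×16 + 0.028×39 = 5.004.
Rate = 0.8083/(1 + 5.004) = 0.1346 J/s.

0.13 J/s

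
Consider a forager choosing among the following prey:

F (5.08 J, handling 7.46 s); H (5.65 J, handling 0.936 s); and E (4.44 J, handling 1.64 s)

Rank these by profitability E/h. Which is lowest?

In descending order of E/h:
H: 5.65/0.936 = 6.04 J/s
E: 4.44/1.64 = 2.71 J/s
F: 5.08/7.46 = 0.681 J/s

F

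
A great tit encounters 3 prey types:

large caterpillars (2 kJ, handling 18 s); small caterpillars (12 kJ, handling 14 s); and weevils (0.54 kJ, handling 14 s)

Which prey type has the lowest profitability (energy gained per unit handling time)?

Profitability E/h (kJ/s): large caterpillars = 2/18 = 0.111, small caterpillars = 12/14 = 0.857, weevils = 0.54/14 = 0.0386.
Ranked: small caterpillars > large caterpillars > weevils.

weevils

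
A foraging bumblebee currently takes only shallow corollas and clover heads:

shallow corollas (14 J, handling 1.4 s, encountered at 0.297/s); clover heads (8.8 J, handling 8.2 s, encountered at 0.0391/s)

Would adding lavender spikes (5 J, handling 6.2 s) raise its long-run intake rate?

On shallow corollas and clover heads alone, R = ΣλE/(1+Σλh) = 4.502/1.736 = 2.593 J/s.
Profitability of lavender spikes: 5/6.2 = 0.8065 J/s.
0.8065 < 2.593, so adding lavender spikes would lower the average — exclude it.

No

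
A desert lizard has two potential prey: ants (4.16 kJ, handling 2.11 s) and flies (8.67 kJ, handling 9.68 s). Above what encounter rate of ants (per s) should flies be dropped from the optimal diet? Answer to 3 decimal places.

The zero-one rule: include flies iff E₂/h₂ > λE₁/(1+λh₁). Equality gives the switch point.
λE₁h₂ = E₂ + λE₂h₁ ⇒ λ = E₂/(E₁h₂ − E₂h₁) = 8.67/(40.27 − 18.29) = 0.3945 per s.

0.395 per s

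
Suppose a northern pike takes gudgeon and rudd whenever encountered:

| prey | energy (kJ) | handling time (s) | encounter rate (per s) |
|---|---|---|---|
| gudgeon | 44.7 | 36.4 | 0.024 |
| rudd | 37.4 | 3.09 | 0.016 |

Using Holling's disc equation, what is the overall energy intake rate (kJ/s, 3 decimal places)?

0.869 kJ/s

R = (0.024×44.7 + 0.016×37.4) / (1 + 0.024×36.4 + 0.016×3.09) = 1.671/1.923 = 0.869 kJ/s.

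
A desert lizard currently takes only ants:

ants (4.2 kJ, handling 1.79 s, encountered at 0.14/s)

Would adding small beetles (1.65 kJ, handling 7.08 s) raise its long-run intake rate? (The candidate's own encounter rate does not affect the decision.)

Current rate: (0.14×4.2)/(1 + 0.14×1.79) = 0.4702 kJ/s.
small beetles: E/h = 1.65/7.08 = 0.2331 kJ/s.
Since 0.2331 < R, time spent handling small beetles is better spent searching.

No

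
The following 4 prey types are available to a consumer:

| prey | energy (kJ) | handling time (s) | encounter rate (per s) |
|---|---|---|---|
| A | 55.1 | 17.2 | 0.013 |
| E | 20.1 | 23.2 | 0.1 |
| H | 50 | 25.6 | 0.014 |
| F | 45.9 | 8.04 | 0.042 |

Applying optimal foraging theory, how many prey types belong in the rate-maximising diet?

E/h in descending order: F 5.71, A 3.2, H 1.95, E 0.866 kJ/s. The optimal diet is the largest prefix of this list for which every included type satisfies E_i/h_i > R on the types above it.
Rate on top 1: 1.441. A: 3.2 > 1.441 → include.
Rate on top 2: 1.694. H: 1.95 > 1.694 → include.
Rate on top 3: 1.742. E: 0.866 < 1.742 → exclude; stop.
Optimal diet: F, A, H — 3 of 4 types.

3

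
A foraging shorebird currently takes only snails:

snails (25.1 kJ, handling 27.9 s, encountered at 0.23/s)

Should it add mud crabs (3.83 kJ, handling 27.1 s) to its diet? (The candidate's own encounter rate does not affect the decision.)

No

Intake rate on the current diet: R = (0.23×25.1) / (1 + 0.23×27.9) = 5.773/7.417 = 0.7783 kJ/s.
Profitability of mud crabs: 3.83/27.1 = 0.1413 kJ/s.
0.1413 < 0.7783, so adding mud crabs would lower the average — exclude it.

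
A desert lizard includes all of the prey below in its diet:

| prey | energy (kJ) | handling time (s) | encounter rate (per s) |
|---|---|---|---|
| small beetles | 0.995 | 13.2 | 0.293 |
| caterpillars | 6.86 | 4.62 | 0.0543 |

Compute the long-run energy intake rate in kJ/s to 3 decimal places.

0.130 kJ/s

R = (0.293×0.995 + 0.0543×6.86) / (1 + 0.293×13.2 + 0.0543×4.62) = 0.664/5.118 = 0.1297 kJ/s.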